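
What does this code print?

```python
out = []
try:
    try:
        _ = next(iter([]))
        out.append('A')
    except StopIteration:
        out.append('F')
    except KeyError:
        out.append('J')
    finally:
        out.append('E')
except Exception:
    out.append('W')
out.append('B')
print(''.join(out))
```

Execution trace: 'F' (inner except StopIteration) → 'E' (inner finally) → 'B' (after the try/except). Output: FEB

Answer: FEB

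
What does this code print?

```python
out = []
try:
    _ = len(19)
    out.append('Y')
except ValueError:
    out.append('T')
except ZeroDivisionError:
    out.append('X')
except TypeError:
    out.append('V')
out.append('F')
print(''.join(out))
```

Execution trace: 'V' (except TypeError) → 'F' (after the try/except). Output: VF

Answer: VF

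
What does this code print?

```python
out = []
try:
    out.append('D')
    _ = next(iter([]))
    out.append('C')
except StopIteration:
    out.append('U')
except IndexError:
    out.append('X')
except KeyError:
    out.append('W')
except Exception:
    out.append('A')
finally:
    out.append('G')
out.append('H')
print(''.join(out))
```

Execution trace: 'D' (try body) → 'U' (except StopIteration) → 'G' (finally) → 'H' (after the try/except). Output: DUGH

Answer: DUGH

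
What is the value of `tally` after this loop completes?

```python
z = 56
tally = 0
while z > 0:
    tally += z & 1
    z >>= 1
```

Count set bits in 56 (binary: 0b111000)
`tally` takes the values: 0 → 1 → 2 → 3

Answer: 3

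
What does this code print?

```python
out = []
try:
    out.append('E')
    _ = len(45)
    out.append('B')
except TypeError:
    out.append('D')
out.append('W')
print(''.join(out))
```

Execution trace: 'E' (try body) → 'D' (except TypeError) → 'W' (after the try/except). Output: EDW

Answer: EDW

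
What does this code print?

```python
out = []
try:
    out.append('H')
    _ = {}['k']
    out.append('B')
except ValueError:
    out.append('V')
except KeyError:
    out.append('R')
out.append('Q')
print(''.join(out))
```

Execution trace: 'H' (try body) → 'R' (except KeyError) → 'Q' (after the try/except). Output: HRQ

Answer: HRQ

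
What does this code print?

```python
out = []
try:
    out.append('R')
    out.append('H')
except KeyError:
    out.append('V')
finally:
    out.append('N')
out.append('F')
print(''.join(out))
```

Execution trace: 'R' (try body) → 'H' (try body, no exception) → 'N' (finally) → 'F' (after the try/except). Output: RHNF

Answer: RHNF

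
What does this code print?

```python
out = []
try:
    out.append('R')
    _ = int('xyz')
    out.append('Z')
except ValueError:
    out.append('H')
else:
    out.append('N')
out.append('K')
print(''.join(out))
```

Execution trace: 'R' (try body) → 'H' (except ValueError) → 'K' (after the try/except). Output: RHK

Answer: RHK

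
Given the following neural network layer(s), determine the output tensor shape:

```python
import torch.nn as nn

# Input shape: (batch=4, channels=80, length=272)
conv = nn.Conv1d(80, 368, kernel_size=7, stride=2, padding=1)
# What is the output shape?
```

Input: (4, 80, 272) -> Output: (4, 368, 134)

Answer: (4, 368, 134)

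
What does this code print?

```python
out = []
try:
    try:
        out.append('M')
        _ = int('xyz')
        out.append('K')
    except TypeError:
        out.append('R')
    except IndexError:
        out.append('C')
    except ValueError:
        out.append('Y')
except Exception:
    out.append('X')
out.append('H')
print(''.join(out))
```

Execution trace: 'M' (inner try body) → 'Y' (inner except ValueError) → 'H' (after the try/except). Output: MYH

Answer: MYH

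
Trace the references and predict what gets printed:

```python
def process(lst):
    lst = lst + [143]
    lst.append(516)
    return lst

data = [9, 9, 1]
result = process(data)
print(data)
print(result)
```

Key concept: rebinding parameter vs mutation.
Step by step:
`data = [9, 9, 1]` → data = [9, 9, 1]
`result = process(data)` → result = [9, 9, 1, 143, 516]
`print(data)` → prints [9, 9, 1]
`print(result)` → prints [9, 9, 1, 143, 516]

Answer:
[9, 9, 1]
[9, 9, 1, 143, 516]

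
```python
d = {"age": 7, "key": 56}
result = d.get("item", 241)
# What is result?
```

Trace:
`d = {"age": 7, "key": 56}` → d = {'age': 7, 'key': 56}
`result = d.get("item", 241)` → result = 241
So result = 241

Answer: 241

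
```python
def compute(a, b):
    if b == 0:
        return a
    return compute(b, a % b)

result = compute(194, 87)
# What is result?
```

compute(194, 87) -> compute(87, 20) -> compute(20, 7) -> compute(7, 6) -> compute(6, 1) -> compute(1, 0) -> 1

Answer: 1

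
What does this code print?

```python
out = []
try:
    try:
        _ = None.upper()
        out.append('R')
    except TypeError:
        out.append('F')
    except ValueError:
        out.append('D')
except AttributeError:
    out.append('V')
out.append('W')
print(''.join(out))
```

Execution trace: 'V' (outer except AttributeError) → 'W' (after the try/except). Output: VW

Answer: VW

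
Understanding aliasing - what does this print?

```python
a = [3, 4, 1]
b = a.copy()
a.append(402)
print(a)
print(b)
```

Key concept: list.copy() creates independent copy.
Step by step:
`a = [3, 4, 1]` → a = [3, 4, 1]
`b = a.copy()` → b = [3, 4, 1]
`a.append(402)` → a = [3, 4, 1, 402]
`print(a)` → prints [3, 4, 1, 402]
`print(b)` → prints [3, 4, 1]

Answer:
[3, 4, 1, 402]
[3, 4, 1]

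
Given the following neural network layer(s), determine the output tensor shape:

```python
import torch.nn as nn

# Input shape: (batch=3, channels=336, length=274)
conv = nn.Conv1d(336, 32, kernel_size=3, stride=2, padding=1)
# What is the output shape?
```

Input: (3, 336, 274) -> Output: (3, 32, 137)

Answer: (3, 32, 137)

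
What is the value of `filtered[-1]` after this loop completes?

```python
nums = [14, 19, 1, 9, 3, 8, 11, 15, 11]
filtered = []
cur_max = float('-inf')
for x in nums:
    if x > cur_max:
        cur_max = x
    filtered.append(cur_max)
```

Running max ends at 19
`filtered` takes the values: [] → [14] → [14, 19] → [14, 19, 19] → [14, 19, 19, 19] → [14, 19, 19, 19, 19] → [14, 19, 19, 19, 19, 19] → [14, 19, 19, 19, 19, 19, 19] → [14, 19, 19, 19, 19, 19, 19, 19] → [14, 19, 19, 19, 19, 19, 19, 19, 19]
So `filtered[-1]` = 19

Answer: 19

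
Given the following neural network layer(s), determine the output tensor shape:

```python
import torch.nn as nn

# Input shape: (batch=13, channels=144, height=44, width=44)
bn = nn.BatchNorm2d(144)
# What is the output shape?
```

Input: (13, 144, 44, 44) -> Output: (13, 144, 44, 44)

Answer: (13, 144, 44, 44)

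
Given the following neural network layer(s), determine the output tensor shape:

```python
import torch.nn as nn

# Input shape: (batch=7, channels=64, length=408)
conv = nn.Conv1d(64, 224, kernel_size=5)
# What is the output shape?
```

Input: (7, 64, 408) -> Output: (7, 224, 404)

Answer: (7, 224, 404)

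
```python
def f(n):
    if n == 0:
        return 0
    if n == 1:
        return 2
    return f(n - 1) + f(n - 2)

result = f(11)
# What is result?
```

Build up from base cases: f(0)=0, f(1)=2, f(2)=2, f(3)=4, f(4)=6, f(5)=10, f(6)=16, ..., f(11)=178

Answer: 178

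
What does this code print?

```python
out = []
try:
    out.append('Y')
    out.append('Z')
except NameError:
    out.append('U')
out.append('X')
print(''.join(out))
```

Execution trace: 'Y' (try body) → 'Z' (try body, no exception) → 'X' (after the try/except). Output: YZX

Answer: YZX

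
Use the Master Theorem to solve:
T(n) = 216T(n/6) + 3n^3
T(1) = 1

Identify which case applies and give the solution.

a=216, b=6, f(n)=3n^3. log_6(216) = 3. Since c=3 = 3, Case 2 applies: T(n) = Θ(n^log_b(a) · log n) = O(n^3 log n).

Answer: O(n^3 log n) - Case 2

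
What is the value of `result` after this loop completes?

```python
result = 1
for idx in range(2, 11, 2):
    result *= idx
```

Product of even numbers 2 to 10
`result` takes the values: 1 → 2 → 8 → 48 → 384 → 3840

Answer: 3840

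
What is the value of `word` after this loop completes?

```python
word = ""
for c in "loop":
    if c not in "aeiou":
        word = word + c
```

Remove vowels from 'loop'
`word` takes the values: "" → "l" → "lp"

Answer: "lp"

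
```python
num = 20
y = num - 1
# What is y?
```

Trace:
`num = 20` → num = 20
`y = num - 1` → y = 19
So y = 19

Answer: 19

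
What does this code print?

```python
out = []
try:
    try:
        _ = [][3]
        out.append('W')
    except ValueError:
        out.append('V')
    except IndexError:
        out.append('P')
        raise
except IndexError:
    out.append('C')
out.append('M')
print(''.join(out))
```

Execution trace: 'P' (inner except IndexError) → 'C' (outer except IndexError) → 'M' (after the try/except). Output: PCM

Answer: PCM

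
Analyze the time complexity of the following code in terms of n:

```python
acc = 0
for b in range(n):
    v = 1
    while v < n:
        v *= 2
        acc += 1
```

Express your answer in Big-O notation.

Each loop level contributes: n × log n. Multiplying the contributions gives O(n log n).

Answer: O(n log n)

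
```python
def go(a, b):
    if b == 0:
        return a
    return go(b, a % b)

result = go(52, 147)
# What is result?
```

go(52, 147) -> go(147, 52) -> go(52, 43) -> go(43, 9) -> go(9, 7) -> go(7, 2) -> go(2, 1) -> go(1, 0) -> 1

Answer: 1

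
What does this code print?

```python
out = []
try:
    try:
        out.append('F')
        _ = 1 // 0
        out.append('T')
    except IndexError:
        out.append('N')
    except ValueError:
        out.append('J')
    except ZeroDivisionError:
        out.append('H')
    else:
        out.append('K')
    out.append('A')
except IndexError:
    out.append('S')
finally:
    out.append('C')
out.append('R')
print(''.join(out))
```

Execution trace: 'F' (inner try body) → 'H' (inner except ZeroDivisionError) → 'A' (try body, no exception) → 'C' (finally) → 'R' (after the try/except). Output: FHACR

Answer: FHACR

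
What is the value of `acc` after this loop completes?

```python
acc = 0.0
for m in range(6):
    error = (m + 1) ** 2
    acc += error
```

Sum of squared losses 1² + 2² + ... + 6²
`acc` takes the values: 0.0 → 1.0 → 5.0 → 14.0 → 30.0 → 55.0 → 91.0

Answer: 91.0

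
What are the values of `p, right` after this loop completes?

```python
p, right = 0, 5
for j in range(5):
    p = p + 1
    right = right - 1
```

p goes 0→5, right goes 5→0
`p, right` takes the values: (0, 5) → (1, 5) → (1, 4) → (2, 4) → (2, 3) → (3, 3) → (3, 2) → (4, 2) → (4, 1) → (5, 1) → (5, 0)

Answer: 5, 0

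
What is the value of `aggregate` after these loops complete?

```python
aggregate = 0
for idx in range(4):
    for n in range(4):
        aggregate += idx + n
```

Sum of all idx+n for idx,n in 4x4
`aggregate` takes the values: 0 → 1 → 3 → 6 → 7 → 9 → 12 → 16 → 18 → 21 → 25 → 30 → 33 → 37 → 42 → 48

Answer: 48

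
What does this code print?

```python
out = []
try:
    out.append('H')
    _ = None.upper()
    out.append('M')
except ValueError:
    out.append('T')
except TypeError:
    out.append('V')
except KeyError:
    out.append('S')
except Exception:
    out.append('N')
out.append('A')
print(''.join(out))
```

Execution trace: 'H' (try body) → 'N' (except Exception) → 'A' (after the try/except). Output: HNA

Answer: HNA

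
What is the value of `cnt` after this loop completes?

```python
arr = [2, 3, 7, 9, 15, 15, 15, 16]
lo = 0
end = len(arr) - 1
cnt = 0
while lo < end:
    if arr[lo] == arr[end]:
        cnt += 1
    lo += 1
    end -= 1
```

Count matching pairs from ends
`cnt` takes the values: 0

Answer: 0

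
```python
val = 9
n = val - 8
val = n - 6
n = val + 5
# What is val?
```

Trace:
`val = 9` → val = 9
`n = val - 8` → n = 1
`val = n - 6` → val = -5
`n = val + 5` → n = 0
So val = -5

Answer: -5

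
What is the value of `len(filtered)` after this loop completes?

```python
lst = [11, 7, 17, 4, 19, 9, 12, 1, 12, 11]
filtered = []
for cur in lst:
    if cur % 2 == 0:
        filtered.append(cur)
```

Count even numbers in [11, 7, 17, 4, 19, 9, 12, 1, 12, 11]
`filtered` takes the values: [] → [4] → [4, 12] → [4, 12, 12]
So `len(filtered)` = 3

Answer: 3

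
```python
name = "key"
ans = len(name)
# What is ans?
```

Trace:
`name = "key"` → name = 'key'
`ans = len(name)` → ans = 3
So ans = 3

Answer: 3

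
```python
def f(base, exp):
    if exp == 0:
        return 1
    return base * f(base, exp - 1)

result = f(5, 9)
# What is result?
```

f(5, 9) = 5 * 5 * 5 * 5 * 5 * 5 * 5 * 5 * 5 = 1953125

Answer: 1953125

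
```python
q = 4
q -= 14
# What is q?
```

Trace:
`q = 4` → q = 4
`q -= 14` → q = -10
So q = -10

Answer: -10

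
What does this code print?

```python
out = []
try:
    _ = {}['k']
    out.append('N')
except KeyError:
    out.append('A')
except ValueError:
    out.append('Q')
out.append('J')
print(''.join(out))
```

Execution trace: 'A' (except KeyError) → 'J' (after the try/except). Output: AJ

Answer: AJ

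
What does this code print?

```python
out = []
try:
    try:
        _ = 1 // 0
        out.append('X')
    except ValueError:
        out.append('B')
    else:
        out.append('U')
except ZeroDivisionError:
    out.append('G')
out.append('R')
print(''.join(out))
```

Execution trace: 'G' (outer except ZeroDivisionError) → 'R' (after the try/except). Output: GR

Answer: GR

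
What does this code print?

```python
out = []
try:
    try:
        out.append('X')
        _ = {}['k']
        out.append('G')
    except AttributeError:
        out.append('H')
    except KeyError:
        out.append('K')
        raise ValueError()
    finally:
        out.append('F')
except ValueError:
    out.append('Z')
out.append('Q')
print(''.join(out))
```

Execution trace: 'X' (inner try body) → 'K' (inner except KeyError) → 'F' (inner finally) → 'Z' (outer except ValueError) → 'Q' (after the try/except). Output: XKFZQ

Answer: XKFZQ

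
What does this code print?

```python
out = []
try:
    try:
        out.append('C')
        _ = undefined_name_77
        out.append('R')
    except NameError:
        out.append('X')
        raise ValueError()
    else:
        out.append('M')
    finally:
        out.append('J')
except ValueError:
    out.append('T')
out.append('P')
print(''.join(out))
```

Execution trace: 'C' (try body) → 'X' (except NameError) → 'J' (finally) → 'T' (outer except ValueError) → 'P' (after the try/except). Output: CXJTP

Answer: CXJTP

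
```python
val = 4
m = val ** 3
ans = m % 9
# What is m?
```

Trace:
`val = 4` → val = 4
`m = val ** 3` → m = 64
`ans = m % 9` → ans = 1
So m = 64

Answer: 64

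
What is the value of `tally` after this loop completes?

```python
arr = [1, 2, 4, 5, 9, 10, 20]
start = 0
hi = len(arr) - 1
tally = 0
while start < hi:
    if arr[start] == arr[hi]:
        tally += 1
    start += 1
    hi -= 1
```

Count matching pairs from ends
`tally` takes the values: 0

Answer: 0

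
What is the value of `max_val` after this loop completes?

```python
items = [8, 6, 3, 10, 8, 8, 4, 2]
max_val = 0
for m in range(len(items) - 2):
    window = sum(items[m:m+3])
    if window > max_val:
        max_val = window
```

Max sum of 3-element window in [8, 6, 3, 10, 8, 8, 4, 2]
`max_val` takes the values: 0 → 17 → 19 → 21 → 26

Answer: 26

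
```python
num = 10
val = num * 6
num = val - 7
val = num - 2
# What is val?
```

Trace:
`num = 10` → num = 10
`val = num * 6` → val = 60
`num = val - 7` → num = 53
`val = num - 2` → val = 51
So val = 51

Answer: 51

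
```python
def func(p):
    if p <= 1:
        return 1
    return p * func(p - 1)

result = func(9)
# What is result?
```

func(9) = 9 * 8 * 7 * 6 * 5 * 4 * 3 * 2 * 1 = 362880

Answer: 362880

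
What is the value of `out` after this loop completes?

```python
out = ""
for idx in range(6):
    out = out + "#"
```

Repeat '#' 6 times
`out` takes the values: "" → "#" → "##" → "###" → "####" → "#####" → "######"

Answer: "######"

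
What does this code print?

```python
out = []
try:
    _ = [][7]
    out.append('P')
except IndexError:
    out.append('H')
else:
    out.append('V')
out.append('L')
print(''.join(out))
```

Execution trace: 'H' (except IndexError) → 'L' (after the try/except). Output: HL

Answer: HL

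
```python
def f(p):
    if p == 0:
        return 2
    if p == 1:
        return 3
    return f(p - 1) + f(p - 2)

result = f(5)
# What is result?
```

Build up from base cases: f(0)=2, f(1)=3, f(2)=5, f(3)=8, f(4)=13, f(5)=21

Answer: 21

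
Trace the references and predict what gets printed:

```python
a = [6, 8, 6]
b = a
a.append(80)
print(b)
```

Key concept: basic list aliasing.
Step by step:
`a = [6, 8, 6]` → a = [6, 8, 6]
`b = a` → b = [6, 8, 6] (same object as a)
`a.append(80)` → a = [6, 8, 6, 80] (same object as b); b = [6, 8, 6, 80] (same object as a)
`print(b)` → prints [6, 8, 6, 80]

Answer: [6, 8, 6, 80]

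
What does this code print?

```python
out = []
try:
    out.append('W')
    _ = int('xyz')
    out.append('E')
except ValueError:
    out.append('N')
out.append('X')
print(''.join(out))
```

Execution trace: 'W' (try body) → 'N' (except ValueError) → 'X' (after the try/except). Output: WNX

Answer: WNX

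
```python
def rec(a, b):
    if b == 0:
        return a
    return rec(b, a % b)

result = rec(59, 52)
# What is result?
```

rec(59, 52) -> rec(52, 7) -> rec(7, 3) -> rec(3, 1) -> rec(1, 0) -> 1

Answer: 1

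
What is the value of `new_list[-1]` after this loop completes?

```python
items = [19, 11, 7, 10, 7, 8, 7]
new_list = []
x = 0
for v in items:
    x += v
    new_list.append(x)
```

Cumulative sum ends at 69
`new_list` takes the values: [] → [19] → [19, 30] → [19, 30, 37] → [19, 30, 37, 47] → [19, 30, 37, 47, 54] → [19, 30, 37, 47, 54, 62] → [19, 30, 37, 47, 54, 62, 69]
So `new_list[-1]` = 69

Answer: 69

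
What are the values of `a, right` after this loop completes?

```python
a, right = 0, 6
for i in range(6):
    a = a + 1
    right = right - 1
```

a goes 0→6, right goes 6→0
`a, right` takes the values: (0, 6) → (1, 6) → (1, 5) → (2, 5) → (2, 4) → (3, 4) → (3, 3) → (4, 3) → (4, 2) → (5, 2) → (5, 1) → (6, 1) → (6, 0)

Answer: 6, 0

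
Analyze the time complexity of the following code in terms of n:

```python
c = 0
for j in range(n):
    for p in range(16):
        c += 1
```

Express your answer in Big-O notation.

Each loop level contributes: n × 1. Multiplying the contributions gives O(n).

Answer: O(n)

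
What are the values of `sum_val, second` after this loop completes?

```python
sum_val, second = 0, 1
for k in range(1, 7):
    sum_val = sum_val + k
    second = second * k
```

Sum and factorial of 1 to 6
`sum_val, second` takes the values: (0, 1) → (1, 1) → (3, 1) → (3, 2) → (6, 2) → (6, 6) → (10, 6) → (10, 24) → (15, 24) → (15, 120) → (21, 120) → (21, 720)

Answer: 21, 720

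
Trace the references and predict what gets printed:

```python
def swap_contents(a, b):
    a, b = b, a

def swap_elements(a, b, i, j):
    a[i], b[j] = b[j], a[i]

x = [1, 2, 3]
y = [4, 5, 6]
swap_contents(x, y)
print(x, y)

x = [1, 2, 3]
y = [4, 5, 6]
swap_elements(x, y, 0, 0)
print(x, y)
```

Key concept: parameter rebinding vs mutation.
Step by step:
`x = [1, 2, 3]` → x = [1, 2, 3]
`y = [4, 5, 6]` → y = [4, 5, 6]
`swap_contents(x, y)` → no visible change to tracked variables
`print(x, y)` → prints [1, 2, 3] [4, 5, 6]
`x = [1, 2, 3]` → x = [1, 2, 3]
`y = [4, 5, 6]` → y = [4, 5, 6]
`swap_elements(x, y, 0, 0)` → x = [4, 2, 3]; y = [1, 5, 6]
`print(x, y)` → prints [4, 2, 3] [1, 5, 6]

Answer:
[1, 2, 3] [4, 5, 6]
[4, 2, 3] [1, 5, 6]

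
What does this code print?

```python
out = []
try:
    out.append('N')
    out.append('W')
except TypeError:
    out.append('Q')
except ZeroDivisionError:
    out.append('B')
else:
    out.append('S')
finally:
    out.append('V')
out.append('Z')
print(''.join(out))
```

Execution trace: 'N' (try body) → 'W' (try body, no exception) → 'S' (else) → 'V' (finally) → 'Z' (after the try/except). Output: NWSVZ

Answer: NWSVZ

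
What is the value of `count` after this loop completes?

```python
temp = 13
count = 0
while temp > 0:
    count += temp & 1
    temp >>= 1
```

Count set bits in 13 (binary: 0b1101)
`count` takes the values: 0 → 1 → 2 → 3

Answer: 3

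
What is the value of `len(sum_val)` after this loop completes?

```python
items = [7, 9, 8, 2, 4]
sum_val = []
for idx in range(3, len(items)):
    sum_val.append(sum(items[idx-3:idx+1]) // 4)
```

Number of 4-element averages
`sum_val` takes the values: [] → [6] → [6, 5]
So `len(sum_val)` = 2

Answer: 2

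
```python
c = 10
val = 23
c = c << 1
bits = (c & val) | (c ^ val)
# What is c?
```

Trace:
`c = 10` → c = 10
`val = 23` → val = 23
`c = c << 1` → c = 20
`bits = (c & val) | (c ^ val)` → bits = 23
So c = 20

Answer: 20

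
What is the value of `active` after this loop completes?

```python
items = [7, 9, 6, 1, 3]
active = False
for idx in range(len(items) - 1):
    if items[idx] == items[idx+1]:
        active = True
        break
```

Check consecutive duplicates in [7, 9, 6, 1, 3]
`active` takes the values: False

Answer: False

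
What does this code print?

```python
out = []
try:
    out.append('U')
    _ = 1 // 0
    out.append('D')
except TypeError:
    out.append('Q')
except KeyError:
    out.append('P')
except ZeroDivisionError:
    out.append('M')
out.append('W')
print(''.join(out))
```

Execution trace: 'U' (try body) → 'M' (except ZeroDivisionError) → 'W' (after the try/except). Output: UMW

Answer: UMW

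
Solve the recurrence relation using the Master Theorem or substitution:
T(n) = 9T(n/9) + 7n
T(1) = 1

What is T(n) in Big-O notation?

By Master Theorem: a=9, b=9, f(n)=7n. Since log_9(9) = 1 and f(n) = Θ(n^1), Case 2 applies. T(n) = O(n log n).

Answer: O(n log n)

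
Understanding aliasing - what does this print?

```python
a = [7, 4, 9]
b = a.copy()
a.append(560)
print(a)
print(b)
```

Key concept: list.copy() creates independent copy.
Step by step:
`a = [7, 4, 9]` → a = [7, 4, 9]
`b = a.copy()` → b = [7, 4, 9]
`a.append(560)` → a = [7, 4, 9, 560]
`print(a)` → prints [7, 4, 9, 560]
`print(b)` → prints [7, 4, 9]

Answer:
[7, 4, 9, 560]
[7, 4, 9]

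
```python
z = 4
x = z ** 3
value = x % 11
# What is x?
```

Trace:
`z = 4` → z = 4
`x = z ** 3` → x = 64
`value = x % 11` → value = 9
So x = 64

Answer: 64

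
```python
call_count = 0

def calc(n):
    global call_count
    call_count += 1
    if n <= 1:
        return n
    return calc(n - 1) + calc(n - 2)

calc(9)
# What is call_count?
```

Calls(n) = 1 + Calls(n-1) + Calls(n-2); Calls(0)=Calls(1)=1. For n=9 this gives 109.

Answer: 109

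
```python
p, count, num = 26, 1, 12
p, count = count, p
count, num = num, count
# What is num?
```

Trace:
`p, count, num = 26, 1, 12` → p = 26; count = 1; num = 12
`p, count = count, p` → p = 1; count = 26
`count, num = num, count` → count = 12; num = 26
So num = 26

Answer: 26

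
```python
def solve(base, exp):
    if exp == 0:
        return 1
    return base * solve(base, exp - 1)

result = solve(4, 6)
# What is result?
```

solve(4, 6) = 4 * 4 * 4 * 4 * 4 * 4 = 4096

Answer: 4096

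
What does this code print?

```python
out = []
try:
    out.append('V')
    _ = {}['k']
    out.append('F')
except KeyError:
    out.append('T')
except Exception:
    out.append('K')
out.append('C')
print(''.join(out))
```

Execution trace: 'V' (try body) → 'T' (except KeyError) → 'C' (after the try/except). Output: VTC

Answer: VTC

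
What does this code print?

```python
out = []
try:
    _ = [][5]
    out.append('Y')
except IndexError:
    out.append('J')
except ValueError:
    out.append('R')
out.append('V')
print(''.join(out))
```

Execution trace: 'J' (except IndexError) → 'V' (after the try/except). Output: JV

Answer: JV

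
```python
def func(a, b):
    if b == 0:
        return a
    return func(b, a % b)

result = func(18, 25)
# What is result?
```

func(18, 25) -> func(25, 18) -> func(18, 7) -> func(7, 4) -> func(4, 3) -> func(3, 1) -> func(1, 0) -> 1

Answer: 1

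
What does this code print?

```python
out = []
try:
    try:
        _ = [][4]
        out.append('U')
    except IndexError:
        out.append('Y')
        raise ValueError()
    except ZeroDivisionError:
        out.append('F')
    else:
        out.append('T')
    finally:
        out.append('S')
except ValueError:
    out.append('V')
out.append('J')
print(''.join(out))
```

Execution trace: 'Y' (inner except IndexError) → 'S' (inner finally) → 'V' (outer except ValueError) → 'J' (after the try/except). Output: YSVJ

Answer: YSVJ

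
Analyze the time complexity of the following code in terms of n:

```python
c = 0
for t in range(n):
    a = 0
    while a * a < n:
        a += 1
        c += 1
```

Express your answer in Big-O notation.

Each loop level contributes: n × √n. Multiplying the contributions gives O(n√n).

Answer: O(n√n)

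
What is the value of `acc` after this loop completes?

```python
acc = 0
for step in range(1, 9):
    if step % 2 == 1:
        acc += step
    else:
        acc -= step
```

Add odd, subtract even
`acc` takes the values: 0 → 1 → -1 → 2 → -2 → 3 → -3 → 4 → -4

Answer: -4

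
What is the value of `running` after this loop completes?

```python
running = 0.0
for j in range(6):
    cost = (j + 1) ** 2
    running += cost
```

Sum of squared losses 1² + 2² + ... + 6²
`running` takes the values: 0.0 → 1.0 → 5.0 → 14.0 → 30.0 → 55.0 → 91.0

Answer: 91.0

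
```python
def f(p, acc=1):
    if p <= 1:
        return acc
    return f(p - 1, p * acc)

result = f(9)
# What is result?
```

Accumulator trace (n, acc): (9, 1) -> (8, 9) -> (7, 72) -> (6, 504) -> (5, 3024) -> (4, 15120) -> (3, 60480) -> (2, 181440) -> (1, 362880) -> return 362880

Answer: 362880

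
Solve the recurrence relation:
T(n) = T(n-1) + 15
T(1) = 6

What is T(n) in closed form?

Unrolling: T(n) = T(1) + 15·(n-1) = 6 + 15(n-1) = 15n - 9.

Answer: T(n) = 15n - 9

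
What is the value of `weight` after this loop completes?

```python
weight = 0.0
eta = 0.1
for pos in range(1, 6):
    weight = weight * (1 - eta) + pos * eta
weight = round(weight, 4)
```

Moving average with lr=0.1
`weight` takes the values: 0.0 → 0.1 → 0.29 → 0.561 → 0.9049 → 1.31441 → 1.3144

Answer: 1.3144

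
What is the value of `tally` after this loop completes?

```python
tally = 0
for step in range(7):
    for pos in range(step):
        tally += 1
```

Triangle number: 0+1+2+...+6
`tally` takes the values: 0 → 1 → 2 → 3 → 4 → 5 → 6 → 7 → 8 → 9 → 10 → 11 → 12 → 13 → 14 → 15 → 16 → 17 → 18 → 19 → 20 → 21

Answer: 21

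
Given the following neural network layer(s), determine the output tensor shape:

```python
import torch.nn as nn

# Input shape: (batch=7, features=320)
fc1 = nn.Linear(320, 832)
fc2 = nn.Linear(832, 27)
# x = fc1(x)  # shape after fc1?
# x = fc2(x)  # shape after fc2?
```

Input: (7, 320) -> after fc1: (7, 832) -> Output: (7, 27)

Answer: (7, 27)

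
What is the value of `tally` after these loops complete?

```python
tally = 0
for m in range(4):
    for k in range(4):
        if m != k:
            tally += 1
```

4² - 4 (exclude diagonal)
`tally` takes the values: 0 → 1 → 2 → 3 → 4 → 5 → 6 → 7 → 8 → 9 → 10 → 11 → 12

Answer: 12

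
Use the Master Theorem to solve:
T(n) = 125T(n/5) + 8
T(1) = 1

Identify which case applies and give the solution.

a=125, b=5, f(n)=8. log_5(125) = 3. Since c=0 < 3, Case 1 applies: T(n) = Θ(n^log_b(a)) = O(n^3).

Answer: O(n^3) - Case 1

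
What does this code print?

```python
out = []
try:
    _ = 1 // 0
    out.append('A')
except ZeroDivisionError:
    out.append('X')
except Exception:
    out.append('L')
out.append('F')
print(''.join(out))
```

Execution trace: 'X' (except ZeroDivisionError) → 'F' (after the try/except). Output: XF

Answer: XF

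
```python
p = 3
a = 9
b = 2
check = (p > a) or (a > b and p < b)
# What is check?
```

Trace:
`p = 3` → p = 3
`a = 9` → a = 9
`b = 2` → b = 2
`check = (p > a) or (a > b and p < b)` → check = False
So check = False

Answer: False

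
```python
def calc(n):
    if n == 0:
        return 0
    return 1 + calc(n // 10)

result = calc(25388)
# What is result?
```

Count of digits of 25388: 5

Answer: 5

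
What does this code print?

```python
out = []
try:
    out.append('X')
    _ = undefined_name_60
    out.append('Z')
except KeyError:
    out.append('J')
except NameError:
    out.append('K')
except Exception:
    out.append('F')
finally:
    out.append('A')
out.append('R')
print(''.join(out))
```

Execution trace: 'X' (try body) → 'K' (except NameError) → 'A' (finally) → 'R' (after the try/except). Output: XKAR

Answer: XKAR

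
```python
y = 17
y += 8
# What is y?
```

Trace:
`y = 17` → y = 17
`y += 8` → y = 25
So y = 25

Answer: 25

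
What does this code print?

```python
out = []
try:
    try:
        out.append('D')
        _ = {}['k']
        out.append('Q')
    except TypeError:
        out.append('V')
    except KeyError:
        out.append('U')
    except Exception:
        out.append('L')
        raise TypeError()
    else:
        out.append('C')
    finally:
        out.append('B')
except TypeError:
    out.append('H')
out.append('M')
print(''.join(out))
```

Execution trace: 'D' (try body) → 'U' (except KeyError) → 'B' (finally) → 'M' (after the try/except). Output: DUBM

Answer: DUBM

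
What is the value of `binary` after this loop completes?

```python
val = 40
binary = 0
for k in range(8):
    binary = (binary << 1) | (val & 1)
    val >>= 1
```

Reverse lowest 8 bits of 40
`binary` takes the values: 0 → 1 → 2 → 5 → 10 → 20

Answer: 20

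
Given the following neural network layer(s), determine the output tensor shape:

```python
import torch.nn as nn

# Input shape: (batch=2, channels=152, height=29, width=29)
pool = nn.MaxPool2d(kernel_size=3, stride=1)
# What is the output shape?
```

Input: (2, 152, 29, 29) -> Output: (2, 152, 27, 27)

Answer: (2, 152, 27, 27)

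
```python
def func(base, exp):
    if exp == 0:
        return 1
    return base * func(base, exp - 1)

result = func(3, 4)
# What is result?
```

func(3, 4) = 3 * 3 * 3 * 3 = 81

Answer: 81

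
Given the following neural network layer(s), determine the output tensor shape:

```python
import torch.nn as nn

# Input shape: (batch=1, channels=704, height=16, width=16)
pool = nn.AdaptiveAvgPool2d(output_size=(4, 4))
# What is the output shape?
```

Input: (1, 704, 16, 16) -> Output: (1, 704, 4, 4)

Answer: (1, 704, 4, 4)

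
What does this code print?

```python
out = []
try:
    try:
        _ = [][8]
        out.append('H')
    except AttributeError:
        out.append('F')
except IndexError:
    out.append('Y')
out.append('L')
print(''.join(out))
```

Execution trace: 'Y' (outer except IndexError) → 'L' (after the try/except). Output: YL

Answer: YL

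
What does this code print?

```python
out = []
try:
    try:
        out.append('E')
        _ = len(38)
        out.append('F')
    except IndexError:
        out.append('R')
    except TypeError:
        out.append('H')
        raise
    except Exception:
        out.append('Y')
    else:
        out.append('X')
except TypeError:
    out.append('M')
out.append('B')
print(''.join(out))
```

Execution trace: 'E' (try body) → 'H' (except TypeError) → 'M' (outer except TypeError) → 'B' (after the try/except). Output: EHMB

Answer: EHMB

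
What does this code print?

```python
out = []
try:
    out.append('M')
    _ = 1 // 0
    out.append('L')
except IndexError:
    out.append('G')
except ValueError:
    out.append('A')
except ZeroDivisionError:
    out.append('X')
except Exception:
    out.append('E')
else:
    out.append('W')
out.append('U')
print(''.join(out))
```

Execution trace: 'M' (try body) → 'X' (except ZeroDivisionError) → 'U' (after the try/except). Output: MXU

Answer: MXU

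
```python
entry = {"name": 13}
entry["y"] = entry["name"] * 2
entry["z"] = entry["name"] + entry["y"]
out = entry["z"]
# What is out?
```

Trace:
`entry = {"name": 13}` → entry = {'name': 13}
`entry["y"] = entry["name"] * 2` → entry = {'name': 13, 'y': 26}
`entry["z"] = entry["name"] + entry["y"]` → entry = {'name': 13, 'y': 26, 'z': 39}
`out = entry["z"]` → out = 39
So out = 39

Answer: 39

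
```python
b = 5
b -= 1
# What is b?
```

Trace:
`b = 5` → b = 5
`b -= 1` → b = 4
So b = 4

Answer: 4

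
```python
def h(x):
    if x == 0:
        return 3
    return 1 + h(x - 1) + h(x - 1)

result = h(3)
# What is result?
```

h(x) = 1 + 2·h(x-1), h(0)=3. Closed form: (3+1)·2^3 - 1 = 31.

Answer: 31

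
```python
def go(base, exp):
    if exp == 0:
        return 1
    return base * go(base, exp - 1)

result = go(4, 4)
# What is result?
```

go(4, 4) = 4 * 4 * 4 * 4 = 256

Answer: 256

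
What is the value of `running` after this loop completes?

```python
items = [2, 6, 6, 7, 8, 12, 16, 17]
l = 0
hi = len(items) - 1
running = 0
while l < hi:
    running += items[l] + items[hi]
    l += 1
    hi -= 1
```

Sum of pairs from ends
`running` takes the values: 0 → 19 → 41 → 59 → 74

Answer: 74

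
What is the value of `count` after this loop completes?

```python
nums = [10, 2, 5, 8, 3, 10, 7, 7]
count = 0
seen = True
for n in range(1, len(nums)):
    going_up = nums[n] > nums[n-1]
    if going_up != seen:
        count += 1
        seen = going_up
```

Count direction changes in [10, 2, 5, 8, 3, 10, 7, 7]
`count` takes the values: 0 → 1 → 2 → 3 → 4 → 5

Answer: 5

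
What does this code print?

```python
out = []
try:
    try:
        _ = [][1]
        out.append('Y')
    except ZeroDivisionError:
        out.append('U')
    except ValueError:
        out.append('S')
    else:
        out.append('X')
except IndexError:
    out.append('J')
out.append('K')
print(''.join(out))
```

Execution trace: 'J' (outer except IndexError) → 'K' (after the try/except). Output: JK

Answer: JK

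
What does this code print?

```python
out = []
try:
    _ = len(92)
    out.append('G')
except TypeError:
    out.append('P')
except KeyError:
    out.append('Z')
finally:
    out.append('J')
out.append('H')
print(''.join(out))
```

Execution trace: 'P' (except TypeError) → 'J' (finally) → 'H' (after the try/except). Output: PJH

Answer: PJH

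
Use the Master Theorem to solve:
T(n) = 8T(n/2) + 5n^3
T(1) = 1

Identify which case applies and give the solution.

a=8, b=2, f(n)=5n^3. log_2(8) = 3. Since c=3 = 3, Case 2 applies: T(n) = Θ(n^log_b(a) · log n) = O(n^3 log n).

Answer: O(n^3 log n) - Case 2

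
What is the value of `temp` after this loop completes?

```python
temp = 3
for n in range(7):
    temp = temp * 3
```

Multiply by 3, 7 times: 3 * 3^7 = 6561
`temp` takes the values: 3 → 9 → 27 → 81 → 243 → 729 → 2187 → 6561

Answer: 6561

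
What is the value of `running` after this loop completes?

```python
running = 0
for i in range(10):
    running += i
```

Sum of 0 to 9 = 45
`running` takes the values: 0 → 1 → 3 → 6 → 10 → 15 → 21 → 28 → 36 → 45

Answer: 45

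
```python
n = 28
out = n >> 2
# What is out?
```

Trace:
`n = 28` → n = 28
`out = n >> 2` → out = 7
So out = 7

Answer: 7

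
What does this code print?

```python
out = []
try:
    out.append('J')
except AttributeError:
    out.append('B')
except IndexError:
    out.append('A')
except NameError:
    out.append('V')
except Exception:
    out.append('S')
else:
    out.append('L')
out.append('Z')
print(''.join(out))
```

Execution trace: 'J' (try body, no exception) → 'L' (else) → 'Z' (after the try/except). Output: JLZ

Answer: JLZ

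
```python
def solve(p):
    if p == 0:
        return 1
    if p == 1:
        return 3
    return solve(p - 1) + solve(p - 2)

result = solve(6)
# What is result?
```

Build up from base cases: solve(0)=1, solve(1)=3, solve(2)=4, solve(3)=7, solve(4)=11, solve(5)=18, solve(6)=29

Answer: 29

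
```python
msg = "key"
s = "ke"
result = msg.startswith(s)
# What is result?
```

Trace:
`msg = "key"` → msg = 'key'
`s = "ke"` → s = 'ke'
`result = msg.startswith(s)` → result = True
So result = True

Answer: True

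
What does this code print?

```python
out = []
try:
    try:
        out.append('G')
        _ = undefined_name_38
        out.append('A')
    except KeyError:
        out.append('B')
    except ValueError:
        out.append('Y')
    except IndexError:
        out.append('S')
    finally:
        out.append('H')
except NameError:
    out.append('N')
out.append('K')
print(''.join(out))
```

Execution trace: 'G' (try body) → 'H' (finally) → 'N' (outer except NameError) → 'K' (after the try/except). Output: GHNK

Answer: GHNK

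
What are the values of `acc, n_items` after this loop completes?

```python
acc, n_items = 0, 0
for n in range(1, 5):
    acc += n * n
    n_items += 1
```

Sum of squares and count
`acc, n_items` takes the values: (0, 0) → (1, 0) → (1, 1) → (5, 1) → (5, 2) → (14, 2) → (14, 3) → (30, 3) → (30, 4)

Answer: 30, 4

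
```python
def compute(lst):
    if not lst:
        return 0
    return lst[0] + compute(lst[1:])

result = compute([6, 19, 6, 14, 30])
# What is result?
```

6 + 19 + 6 + 14 + 30 + 0 = 75

Answer: 75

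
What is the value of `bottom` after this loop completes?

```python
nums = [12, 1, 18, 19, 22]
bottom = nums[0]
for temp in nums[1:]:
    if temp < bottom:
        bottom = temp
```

Minimum of [12, 1, 18, 19, 22]
`bottom` takes the values: 12 → 1

Answer: 1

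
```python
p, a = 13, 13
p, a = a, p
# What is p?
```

Trace:
`p, a = 13, 13` → p = 13; a = 13
`p, a = a, p` → p = 13; a = 13
So p = 13

Answer: 13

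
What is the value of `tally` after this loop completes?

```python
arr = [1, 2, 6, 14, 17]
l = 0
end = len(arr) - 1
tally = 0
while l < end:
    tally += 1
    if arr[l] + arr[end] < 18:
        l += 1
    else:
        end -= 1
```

Steps to find pair summing to 18
`tally` takes the values: 0 → 1 → 2 → 3 → 4

Answer: 4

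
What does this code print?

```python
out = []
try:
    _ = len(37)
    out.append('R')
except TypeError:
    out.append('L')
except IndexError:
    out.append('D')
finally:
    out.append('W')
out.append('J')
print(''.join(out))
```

Execution trace: 'L' (except TypeError) → 'W' (finally) → 'J' (after the try/except). Output: LWJ

Answer: LWJ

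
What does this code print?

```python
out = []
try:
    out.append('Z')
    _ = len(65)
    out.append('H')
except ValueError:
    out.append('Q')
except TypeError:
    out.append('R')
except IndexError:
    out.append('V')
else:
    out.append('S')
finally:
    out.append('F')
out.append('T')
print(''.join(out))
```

Execution trace: 'Z' (try body) → 'R' (except TypeError) → 'F' (finally) → 'T' (after the try/except). Output: ZRFT

Answer: ZRFT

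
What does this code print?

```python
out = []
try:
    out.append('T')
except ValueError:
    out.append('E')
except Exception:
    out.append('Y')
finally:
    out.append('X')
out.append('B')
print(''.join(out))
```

Execution trace: 'T' (try body, no exception) → 'X' (finally) → 'B' (after the try/except). Output: TXB

Answer: TXB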